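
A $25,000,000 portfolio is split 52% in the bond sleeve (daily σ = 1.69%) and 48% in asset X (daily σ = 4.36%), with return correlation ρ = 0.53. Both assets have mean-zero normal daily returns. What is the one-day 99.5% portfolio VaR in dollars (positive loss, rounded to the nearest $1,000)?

σ_p² = 0.52²·1.69² + 0.48²·4.36² + 2·0.53·0.52·0.48·1.69·4.36 = 7.1016 (%²).
σ_p = √7.1016 = 2.665%.
At 99.5%, z = 2.576.
VaR = 2.576 × 2.665% = 6.865%; on $25,000,000 that is $1,716,250.

$1,716,000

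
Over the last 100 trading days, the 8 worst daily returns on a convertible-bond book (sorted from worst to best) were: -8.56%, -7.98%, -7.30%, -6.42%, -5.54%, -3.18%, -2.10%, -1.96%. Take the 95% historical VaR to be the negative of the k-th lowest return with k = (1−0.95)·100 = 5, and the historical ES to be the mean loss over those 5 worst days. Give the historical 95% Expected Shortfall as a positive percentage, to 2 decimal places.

7.16%

The 5 worst returns sum to -35.80%.
ES = −(-35.80%) / 5 = 7.16%.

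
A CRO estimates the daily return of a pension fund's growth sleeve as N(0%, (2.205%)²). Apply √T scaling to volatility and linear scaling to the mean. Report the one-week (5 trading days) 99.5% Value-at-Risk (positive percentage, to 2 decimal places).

12.70%

At 99.5%, z = 2.576.
σ_{5d} = 2.205% × √5 = 4.931%.
VaR = 2.576 × 4.931% = 12.702%.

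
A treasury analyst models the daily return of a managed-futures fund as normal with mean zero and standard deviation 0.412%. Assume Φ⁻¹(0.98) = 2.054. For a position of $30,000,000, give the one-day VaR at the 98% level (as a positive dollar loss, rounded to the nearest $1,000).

$254,000

VaR = z·σ = 2.054 × 0.412% = 0.846%.
On $30,000,000: 0.00846 × $30,000,000 = $253,800.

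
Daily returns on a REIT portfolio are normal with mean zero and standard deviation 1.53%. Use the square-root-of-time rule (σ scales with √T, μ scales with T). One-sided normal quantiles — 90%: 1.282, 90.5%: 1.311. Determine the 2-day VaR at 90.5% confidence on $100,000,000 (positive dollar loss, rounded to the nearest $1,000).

$2,837,000

σ_{2d} = 1.53% × √2 = 2.164%.
VaR = 1.311 × 2.164% = 2.837%.
On $100,000,000: 0.02837 × $100,000,000 = $2,837,000.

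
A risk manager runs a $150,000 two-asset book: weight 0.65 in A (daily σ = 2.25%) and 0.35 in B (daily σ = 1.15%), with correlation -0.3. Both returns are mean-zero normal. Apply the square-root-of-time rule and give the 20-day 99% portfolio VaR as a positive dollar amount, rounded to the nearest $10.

$21,780

σ_p = √(0.65²·2.25² + 0.35²·1.15² + 2·-0.3·0.65·0.35·2.25·1.15) = 1.396%.
σ_{20d} = 1.396% × √20 = 6.243%.
z(99%) = 2.326.
VaR = 2.326 × 6.243% = 14.521%; on $150,000 that is $21,782.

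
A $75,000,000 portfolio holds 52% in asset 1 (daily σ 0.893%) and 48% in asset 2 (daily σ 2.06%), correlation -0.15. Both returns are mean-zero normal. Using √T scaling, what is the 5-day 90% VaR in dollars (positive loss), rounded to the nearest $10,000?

σ_p = √(0.52²·0.893² + 0.48²·2.06² + 2·-0.15·0.52·0.48·0.893·2.06) = 1.027%.
σ_{5d} = 1.027% × √5 = 2.296%.
z(90%) = 1.282.
VaR = 1.282 × 2.296% = 2.943%; on $75,000,000 that is $2,207,250.

$2,210,000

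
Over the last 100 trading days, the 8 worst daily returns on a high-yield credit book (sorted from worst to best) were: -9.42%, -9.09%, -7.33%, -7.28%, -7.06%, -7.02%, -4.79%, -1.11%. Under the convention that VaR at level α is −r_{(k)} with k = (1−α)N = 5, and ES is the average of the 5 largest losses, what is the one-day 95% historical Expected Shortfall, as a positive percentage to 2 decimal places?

8.04%

The 5 worst returns sum to -40.18%.
ES = −(-40.18%) / 5 = 8.036% ≈ 8.04%.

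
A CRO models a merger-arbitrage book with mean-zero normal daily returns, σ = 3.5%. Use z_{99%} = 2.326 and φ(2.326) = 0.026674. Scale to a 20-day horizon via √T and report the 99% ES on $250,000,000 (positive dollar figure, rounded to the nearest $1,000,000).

σ_{20d} = 3.5% × √20 = 15.652%.
ES multiplier = φ(z)/(1−α) = 0.026674/0.01 = 2.667.
ES = 15.652% × 2.667 = 41.744%; on $250,000,000: $104,360,000.

$104,000,000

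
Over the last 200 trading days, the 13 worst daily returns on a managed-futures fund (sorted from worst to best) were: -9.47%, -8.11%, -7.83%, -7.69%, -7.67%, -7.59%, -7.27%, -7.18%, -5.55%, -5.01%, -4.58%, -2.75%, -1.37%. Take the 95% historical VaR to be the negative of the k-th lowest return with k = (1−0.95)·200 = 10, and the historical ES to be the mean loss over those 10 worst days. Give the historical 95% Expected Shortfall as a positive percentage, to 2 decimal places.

7.34%

The 10 worst returns sum to -73.37%.
ES = −(-73.37%) / 10 = 7.337% ≈ 7.34%.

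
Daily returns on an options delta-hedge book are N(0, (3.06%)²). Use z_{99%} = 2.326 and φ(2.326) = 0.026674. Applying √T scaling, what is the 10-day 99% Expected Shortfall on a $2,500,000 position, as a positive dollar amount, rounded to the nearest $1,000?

$645,000

σ_{10d} = 3.06% × √10 = 9.677%.
ES multiplier = φ(z)/(1−α) = 0.026674/0.01 = 2.667.
ES = 9.677% × 2.667 = 25.809%; on $2,500,000: $645,225.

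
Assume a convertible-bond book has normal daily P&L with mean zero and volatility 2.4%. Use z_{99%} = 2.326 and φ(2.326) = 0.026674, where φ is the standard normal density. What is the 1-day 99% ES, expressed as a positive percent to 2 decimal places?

Tail multiplier: φ(z)/(1−α) = 0.026674 / 0.01 = 2.667.
ES = 2.4% × 2.667 = 6.401%.

6.40%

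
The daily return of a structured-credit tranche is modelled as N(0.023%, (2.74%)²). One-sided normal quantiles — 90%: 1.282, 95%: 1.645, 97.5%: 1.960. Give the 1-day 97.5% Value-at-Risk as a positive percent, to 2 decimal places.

5.35%

VaR = −μ + z·σ = −(0.023%) + 1.960 × 2.74% = 5.347%.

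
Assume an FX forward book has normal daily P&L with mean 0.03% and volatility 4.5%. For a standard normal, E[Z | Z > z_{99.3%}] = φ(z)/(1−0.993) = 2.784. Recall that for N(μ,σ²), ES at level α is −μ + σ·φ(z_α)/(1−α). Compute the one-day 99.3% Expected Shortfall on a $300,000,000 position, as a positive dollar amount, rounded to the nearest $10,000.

ES = −(0.03%) + 4.5% × 2.784 = 12.498%.
On $300,000,000: 0.12498 × $300,000,000 = $37,494,000.

$37,490,000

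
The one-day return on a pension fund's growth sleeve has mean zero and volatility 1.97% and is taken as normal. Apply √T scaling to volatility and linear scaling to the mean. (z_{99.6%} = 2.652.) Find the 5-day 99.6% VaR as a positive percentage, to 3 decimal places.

σ_{5d} = 1.97% × √5 = 4.405%.
VaR = 2.652 × 4.405% = 11.682%.

11.682%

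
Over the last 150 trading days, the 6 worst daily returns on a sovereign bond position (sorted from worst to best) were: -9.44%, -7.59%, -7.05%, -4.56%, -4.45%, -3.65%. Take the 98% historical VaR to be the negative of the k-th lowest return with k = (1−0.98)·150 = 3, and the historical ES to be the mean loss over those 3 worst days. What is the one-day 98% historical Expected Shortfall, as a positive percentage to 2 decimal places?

8.03%

The 3 worst returns sum to -24.08%.
ES = −(-24.08%) / 3 = 8.0266…% ≈ 8.03%.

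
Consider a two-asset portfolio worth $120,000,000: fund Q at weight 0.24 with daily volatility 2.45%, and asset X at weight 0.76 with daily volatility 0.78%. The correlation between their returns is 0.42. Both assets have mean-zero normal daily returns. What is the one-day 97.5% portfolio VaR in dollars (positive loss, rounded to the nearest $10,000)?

$2,340,000

σ_p² = 0.24²·2.45² + 0.76²·0.78² + 2·0.42·0.24·0.76·2.45·0.78 = 0.9900 (%²).
σ_p = √0.9900 = 0.995%.
At 97.5%, z = 1.960.
VaR = 1.960 × 0.995% = 1.950%; on $120,000,000 that is $2,340,000.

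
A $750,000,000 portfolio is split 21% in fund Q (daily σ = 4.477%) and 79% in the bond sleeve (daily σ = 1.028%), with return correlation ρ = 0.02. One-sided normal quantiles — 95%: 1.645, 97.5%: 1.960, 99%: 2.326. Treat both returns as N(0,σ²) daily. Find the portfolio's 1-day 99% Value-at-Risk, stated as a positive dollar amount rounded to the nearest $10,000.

$21,890,000

σ_p² = 0.21²·4.477² + 0.79²·1.028² + 2·0.02·0.21·0.79·4.477·1.028 = 1.5740 (%²).
σ_p = √1.5740 = 1.255%.
VaR = 2.326 × 1.255% = 2.919%; on $750,000,000 that is $21,892,500.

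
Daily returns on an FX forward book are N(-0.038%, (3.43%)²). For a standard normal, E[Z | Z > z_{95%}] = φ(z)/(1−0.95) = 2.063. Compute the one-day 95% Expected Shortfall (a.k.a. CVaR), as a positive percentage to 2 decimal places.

ES = −(-0.038%) + 3.43% × 2.063 = 7.114%.

7.11%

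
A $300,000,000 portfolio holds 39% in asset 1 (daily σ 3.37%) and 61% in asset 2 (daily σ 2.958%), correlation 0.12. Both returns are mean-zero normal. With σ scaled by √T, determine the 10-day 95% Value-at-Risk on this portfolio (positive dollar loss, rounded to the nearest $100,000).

σ_p = √(0.39²·3.37² + 0.61²·2.958² + 2·0.12·0.39·0.61·3.37·2.958) = 2.356%.
σ_{10d} = 2.356% × √10 = 7.450%.
z(95%) = 1.645.
VaR = 1.645 × 7.450% = 12.255%; on $300,000,000 that is $36,765,000.

$36,800,000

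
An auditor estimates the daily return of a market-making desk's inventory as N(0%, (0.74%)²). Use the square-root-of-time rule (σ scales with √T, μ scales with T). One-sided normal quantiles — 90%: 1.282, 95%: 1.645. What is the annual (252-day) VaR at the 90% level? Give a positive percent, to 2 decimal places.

σ_{252d} = 0.74% × √252 = 11.747%.
VaR = 1.282 × 11.747% = 15.060%.

15.06%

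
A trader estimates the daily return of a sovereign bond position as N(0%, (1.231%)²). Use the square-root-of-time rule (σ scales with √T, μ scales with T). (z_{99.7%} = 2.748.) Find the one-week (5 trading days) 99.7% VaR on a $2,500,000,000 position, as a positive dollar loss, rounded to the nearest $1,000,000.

σ_{5d} = 1.231% × √5 = 2.753%.
VaR = 2.748 × 2.753% = 7.565%.
On $2,500,000,000: 0.07565 × $2,500,000,000 = $189,125,000.

$189,000,000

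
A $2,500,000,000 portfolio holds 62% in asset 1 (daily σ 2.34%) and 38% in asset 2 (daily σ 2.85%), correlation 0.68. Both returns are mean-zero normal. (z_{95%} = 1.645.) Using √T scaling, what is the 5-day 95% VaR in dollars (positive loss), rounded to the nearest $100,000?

$214,000,000

σ_p = √(0.62²·2.34² + 0.38²·2.85² + 2·0.68·0.62·0.38·2.34·2.85) = 2.327%.
σ_{5d} = 2.327% × √5 = 5.203%.
VaR = 1.645 × 5.203% = 8.559%; on $2,500,000,000 that is $213,975,000.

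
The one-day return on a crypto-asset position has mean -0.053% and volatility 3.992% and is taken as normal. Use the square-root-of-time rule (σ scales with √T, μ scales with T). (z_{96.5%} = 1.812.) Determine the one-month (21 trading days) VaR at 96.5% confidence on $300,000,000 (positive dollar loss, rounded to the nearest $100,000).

$102,800,000

σ_{21d} = 3.992% × √21 = 18.294%; μ_{21d} = 21 × -0.053% = -1.113%.
VaR = −(-1.113%) + 1.812 × 18.294% = 34.262%.
On $300,000,000: 0.34262 × $300,000,000 = $102,786,000.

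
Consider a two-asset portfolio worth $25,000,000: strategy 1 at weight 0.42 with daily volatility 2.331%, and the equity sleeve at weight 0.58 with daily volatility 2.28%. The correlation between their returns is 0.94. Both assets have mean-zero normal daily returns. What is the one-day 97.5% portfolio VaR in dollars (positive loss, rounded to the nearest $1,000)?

σ_p² = 0.42²·2.331² + 0.58²·2.28² + 2·0.94·0.42·0.58·2.331·2.28 = 5.1412 (%²).
σ_p = √5.1412 = 2.267%.
At 97.5%, z = 1.960.
VaR = 1.960 × 2.267% = 4.443%; on $25,000,000 that is $1,110,750.

$1,111,000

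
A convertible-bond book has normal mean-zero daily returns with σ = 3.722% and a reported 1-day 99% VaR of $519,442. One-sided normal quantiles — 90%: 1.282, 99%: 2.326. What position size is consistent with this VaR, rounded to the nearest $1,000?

VaR as a fraction of value: z·σ = 2.326 × 3.722% = 8.65737%.
Position = $519,442 / 0.0865737 = $5,999,996.

$6,000,000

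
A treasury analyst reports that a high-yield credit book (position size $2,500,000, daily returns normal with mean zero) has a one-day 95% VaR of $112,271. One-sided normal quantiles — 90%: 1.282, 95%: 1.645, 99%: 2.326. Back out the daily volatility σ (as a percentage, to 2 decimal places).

2.73%

VaR as a fraction: $112,271 / $2,500,000 = 4.491%.
σ = VaR / z = 4.491% / 1.645 = 2.730%.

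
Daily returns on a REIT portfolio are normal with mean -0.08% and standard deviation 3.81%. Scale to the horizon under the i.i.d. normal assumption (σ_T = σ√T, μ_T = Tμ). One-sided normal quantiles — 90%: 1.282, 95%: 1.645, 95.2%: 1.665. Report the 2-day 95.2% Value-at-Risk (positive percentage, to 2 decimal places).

σ_{2d} = 3.81% × √2 = 5.388%; μ_{2d} = 2 × -0.08% = -0.160%.
VaR = −(-0.160%) + 1.665 × 5.388% = 9.131%.

9.13%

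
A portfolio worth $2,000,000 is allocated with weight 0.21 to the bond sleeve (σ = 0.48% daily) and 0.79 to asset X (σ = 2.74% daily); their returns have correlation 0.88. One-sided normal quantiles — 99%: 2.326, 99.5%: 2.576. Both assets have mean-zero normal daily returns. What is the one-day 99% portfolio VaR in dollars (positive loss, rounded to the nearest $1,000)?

$105,000

σ_p² = 0.21²·0.48² + 0.79²·2.74² + 2·0.88·0.21·0.79·0.48·2.74 = 5.0797 (%²).
σ_p = √5.0797 = 2.254%.
VaR = 2.326 × 2.254% = 5.243%; on $2,000,000 that is $104,860.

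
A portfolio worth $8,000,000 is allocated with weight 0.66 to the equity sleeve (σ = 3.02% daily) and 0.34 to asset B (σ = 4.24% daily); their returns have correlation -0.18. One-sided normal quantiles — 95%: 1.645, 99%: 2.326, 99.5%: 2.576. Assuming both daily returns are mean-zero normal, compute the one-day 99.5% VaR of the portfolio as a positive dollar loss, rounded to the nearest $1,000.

$462,000

σ_p² = 0.66²·3.02² + 0.34²·4.24² + 2·-0.18·0.66·0.34·3.02·4.24 = 5.0166 (%²).
σ_p = √5.0166 = 2.240%.
VaR = 2.576 × 2.240% = 5.770%; on $8,000,000 that is $461,600.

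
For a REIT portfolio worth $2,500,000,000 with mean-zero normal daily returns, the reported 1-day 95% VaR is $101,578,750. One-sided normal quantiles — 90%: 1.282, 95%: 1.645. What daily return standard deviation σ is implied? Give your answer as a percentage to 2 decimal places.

VaR as a fraction: $101,578,750 / $2,500,000,000 = 4.063%.
σ = VaR / z = 4.063% / 1.645 = 2.470%.

2.47%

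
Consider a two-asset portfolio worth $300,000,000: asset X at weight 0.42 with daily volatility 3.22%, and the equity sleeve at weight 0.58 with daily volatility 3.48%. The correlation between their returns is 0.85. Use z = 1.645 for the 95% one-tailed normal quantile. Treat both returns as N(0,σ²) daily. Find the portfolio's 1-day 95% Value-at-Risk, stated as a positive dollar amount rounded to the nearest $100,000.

$16,000,000

σ_p² = 0.42²·3.22² + 0.58²·3.48² + 2·0.85·0.42·0.58·3.22·3.48 = 10.5434 (%²).
σ_p = √10.5434 = 3.247%.
VaR = 1.645 × 3.247% = 5.341%; on $300,000,000 that is $16,023,000.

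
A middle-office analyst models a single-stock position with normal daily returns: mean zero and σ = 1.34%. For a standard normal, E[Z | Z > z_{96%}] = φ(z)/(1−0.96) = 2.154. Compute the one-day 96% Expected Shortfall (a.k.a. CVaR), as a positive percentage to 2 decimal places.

2.89%

ES = 1.34% × 2.154 = 2.886%.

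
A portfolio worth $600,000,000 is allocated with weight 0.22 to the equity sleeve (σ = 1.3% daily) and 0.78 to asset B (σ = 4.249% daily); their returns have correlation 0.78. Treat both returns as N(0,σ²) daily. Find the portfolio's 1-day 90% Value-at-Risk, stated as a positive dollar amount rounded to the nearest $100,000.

$27,200,000

σ_p² = 0.22²·1.3² + 0.78²·4.249² + 2·0.78·0.22·0.78·1.3·4.249 = 12.5445 (%²).
σ_p = √12.5445 = 3.542%.
At 90%, z = 1.282.
VaR = 1.282 × 3.542% = 4.541%; on $600,000,000 that is $27,246,000.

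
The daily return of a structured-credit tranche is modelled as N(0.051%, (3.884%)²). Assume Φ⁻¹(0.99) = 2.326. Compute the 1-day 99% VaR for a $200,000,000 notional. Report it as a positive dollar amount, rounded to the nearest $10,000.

VaR = −μ + z·σ = −(0.051%) + 2.326 × 3.884% = 8.983%.
On $200,000,000: 0.08983 × $200,000,000 = $17,966,000.

$17,970,000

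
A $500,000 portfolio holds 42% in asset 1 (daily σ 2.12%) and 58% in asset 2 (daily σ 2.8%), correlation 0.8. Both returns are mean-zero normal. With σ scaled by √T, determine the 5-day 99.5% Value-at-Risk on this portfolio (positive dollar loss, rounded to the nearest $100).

σ_p = √(0.42²·2.12² + 0.58²·2.8² + 2·0.8·0.42·0.58·2.12·2.8) = 2.397%.
σ_{5d} = 2.397% × √5 = 5.360%.
z(99.5%) = 2.576.
VaR = 2.576 × 5.360% = 13.807%; on $500,000 that is $69,035.

$69,000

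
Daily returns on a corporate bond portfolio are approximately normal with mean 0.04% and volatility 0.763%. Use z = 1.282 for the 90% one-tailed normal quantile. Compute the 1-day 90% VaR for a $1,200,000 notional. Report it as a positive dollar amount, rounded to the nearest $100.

$11,300

VaR = −μ + z·σ = −(0.04%) + 1.282 × 0.763% = 0.938%.
On $1,200,000: 0.00938 × $1,200,000 = $11,256.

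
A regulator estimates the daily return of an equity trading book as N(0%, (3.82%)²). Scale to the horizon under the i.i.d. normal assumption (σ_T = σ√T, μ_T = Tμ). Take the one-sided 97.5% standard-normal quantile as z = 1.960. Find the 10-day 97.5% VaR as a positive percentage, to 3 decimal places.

23.677%

σ_{10d} = 3.82% × √10 = 12.080%.
VaR = 1.960 × 12.080% = 23.677%.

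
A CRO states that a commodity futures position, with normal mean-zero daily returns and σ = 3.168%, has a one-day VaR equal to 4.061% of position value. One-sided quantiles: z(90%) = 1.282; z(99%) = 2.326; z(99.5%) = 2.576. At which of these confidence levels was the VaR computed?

90%

Implied z = VaR/σ = 4.061 / 3.168 = 1.282.
This matches z(90%) = 1.282.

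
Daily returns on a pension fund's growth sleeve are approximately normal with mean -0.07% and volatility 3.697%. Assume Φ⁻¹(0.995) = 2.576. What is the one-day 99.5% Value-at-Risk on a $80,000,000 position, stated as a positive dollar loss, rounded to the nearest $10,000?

$7,670,000

VaR = −μ + z·σ = −(-0.07%) + 2.576 × 3.697% = 9.593%.
On $80,000,000: 0.09593 × $80,000,000 = $7,674,400.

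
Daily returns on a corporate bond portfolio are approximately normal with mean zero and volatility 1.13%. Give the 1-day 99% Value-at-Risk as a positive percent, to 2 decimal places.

At 99% one-sided, z = 2.326.
VaR = z·σ = 2.326 × 1.13% = 2.628%.

2.63%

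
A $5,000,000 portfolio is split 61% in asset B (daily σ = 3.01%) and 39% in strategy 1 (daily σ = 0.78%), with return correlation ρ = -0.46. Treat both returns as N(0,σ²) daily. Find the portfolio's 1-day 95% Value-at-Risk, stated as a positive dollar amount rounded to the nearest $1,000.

σ_p² = 0.61²·3.01² + 0.39²·0.78² + 2·-0.46·0.61·0.39·3.01·0.78 = 2.9499 (%²).
σ_p = √2.9499 = 1.718%.
At 95%, z = 1.645.
VaR = 1.645 × 1.718% = 2.826%; on $5,000,000 that is $141,300.

$141,000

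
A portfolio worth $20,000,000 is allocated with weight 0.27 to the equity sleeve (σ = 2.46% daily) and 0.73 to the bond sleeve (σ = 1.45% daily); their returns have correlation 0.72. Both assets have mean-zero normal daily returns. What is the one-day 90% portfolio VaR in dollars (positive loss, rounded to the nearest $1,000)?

σ_p² = 0.27²·2.46² + 0.73²·1.45² + 2·0.72·0.27·0.73·2.46·1.45 = 2.5740 (%²).
σ_p = √2.5740 = 1.604%.
At 90%, z = 1.282.
VaR = 1.282 × 1.604% = 2.056%; on $20,000,000 that is $411,200.

$411,000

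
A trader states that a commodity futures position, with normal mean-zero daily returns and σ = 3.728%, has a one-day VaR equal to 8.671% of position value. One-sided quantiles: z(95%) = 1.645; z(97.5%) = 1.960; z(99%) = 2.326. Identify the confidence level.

Implied z = VaR/σ = 8.671 / 3.728 = 2.326.
This matches z(99%) = 2.326.

99%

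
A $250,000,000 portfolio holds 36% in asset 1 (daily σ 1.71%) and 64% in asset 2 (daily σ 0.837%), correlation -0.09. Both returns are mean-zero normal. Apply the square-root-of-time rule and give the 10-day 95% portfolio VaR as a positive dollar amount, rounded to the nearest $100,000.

σ_p = √(0.36²·1.71² + 0.64²·0.837² + 2·-0.09·0.36·0.64·1.71·0.837) = 0.779%.
σ_{10d} = 0.779% × √10 = 2.463%.
z(95%) = 1.645.
VaR = 1.645 × 2.463% = 4.052%; on $250,000,000 that is $10,130,000.

$10,100,000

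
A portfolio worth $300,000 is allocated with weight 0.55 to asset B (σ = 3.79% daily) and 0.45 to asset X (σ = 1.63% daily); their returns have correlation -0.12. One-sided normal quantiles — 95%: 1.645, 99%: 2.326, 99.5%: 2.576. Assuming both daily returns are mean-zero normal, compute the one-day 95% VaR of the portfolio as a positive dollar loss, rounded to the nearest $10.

σ_p² = 0.55²·3.79² + 0.45²·1.63² + 2·-0.12·0.55·0.45·3.79·1.63 = 4.5162 (%²).
σ_p = √4.5162 = 2.125%.
VaR = 1.645 × 2.125% = 3.496%; on $300,000 that is $10,488.

$10,490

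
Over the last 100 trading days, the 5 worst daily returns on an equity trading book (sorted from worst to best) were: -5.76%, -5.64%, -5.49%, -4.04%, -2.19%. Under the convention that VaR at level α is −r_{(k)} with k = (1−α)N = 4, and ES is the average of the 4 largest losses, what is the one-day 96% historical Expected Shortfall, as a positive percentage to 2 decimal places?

The 4 worst returns sum to -20.93%.
ES = −(-20.93%) / 4 = 5.2325% ≈ 5.23%.

5.23%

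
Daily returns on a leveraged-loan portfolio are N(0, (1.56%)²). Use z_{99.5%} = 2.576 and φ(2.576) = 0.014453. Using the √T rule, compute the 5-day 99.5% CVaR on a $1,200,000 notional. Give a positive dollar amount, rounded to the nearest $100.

σ_{5d} = 1.56% × √5 = 3.488%.
ES multiplier = φ(z)/(1−α) = 0.014453/0.005 = 2.891.
ES = 3.488% × 2.891 = 10.084%; on $1,200,000: $121,008.

$121,000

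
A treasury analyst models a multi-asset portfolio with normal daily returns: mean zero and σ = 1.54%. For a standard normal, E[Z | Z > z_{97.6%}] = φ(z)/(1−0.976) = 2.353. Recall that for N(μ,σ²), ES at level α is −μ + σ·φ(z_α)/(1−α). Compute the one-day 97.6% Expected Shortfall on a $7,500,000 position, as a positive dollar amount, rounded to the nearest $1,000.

$272,000

ES = 1.54% × 2.353 = 3.624%.
On $7,500,000: 0.03624 × $7,500,000 = $271,800.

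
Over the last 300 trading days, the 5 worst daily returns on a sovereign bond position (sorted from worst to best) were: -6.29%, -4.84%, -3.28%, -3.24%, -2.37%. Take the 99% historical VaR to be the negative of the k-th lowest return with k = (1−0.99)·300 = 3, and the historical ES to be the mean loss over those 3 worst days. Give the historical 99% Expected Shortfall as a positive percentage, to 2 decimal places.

The 3 worst returns sum to -14.41%.
ES = −(-14.41%) / 3 = 4.8033…% ≈ 4.80%.

4.80%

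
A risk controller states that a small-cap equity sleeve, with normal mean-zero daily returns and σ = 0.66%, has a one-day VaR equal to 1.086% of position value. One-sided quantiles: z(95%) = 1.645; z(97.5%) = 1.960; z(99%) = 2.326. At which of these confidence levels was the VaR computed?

95%

Implied z = VaR/σ = 1.086 / 0.66 = 1.645.
This matches z(95%) = 1.645.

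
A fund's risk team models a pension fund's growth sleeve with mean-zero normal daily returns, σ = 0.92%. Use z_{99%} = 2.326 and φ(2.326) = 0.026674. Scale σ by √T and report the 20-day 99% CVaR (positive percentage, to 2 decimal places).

σ_{20d} = 0.92% × √20 = 4.114%.
ES multiplier = φ(z)/(1−α) = 0.026674/0.01 = 2.667.
ES = 4.114% × 2.667 = 10.972%.

10.97%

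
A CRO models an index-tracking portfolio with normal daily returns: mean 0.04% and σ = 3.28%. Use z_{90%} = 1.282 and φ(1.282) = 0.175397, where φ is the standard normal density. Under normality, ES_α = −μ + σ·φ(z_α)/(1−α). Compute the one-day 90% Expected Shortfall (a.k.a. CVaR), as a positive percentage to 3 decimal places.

Tail multiplier: φ(z)/(1−α) = 0.175397 / 0.1 = 1.754.
ES = −(0.04%) + 3.28% × 1.754 = 5.713%.

5.713%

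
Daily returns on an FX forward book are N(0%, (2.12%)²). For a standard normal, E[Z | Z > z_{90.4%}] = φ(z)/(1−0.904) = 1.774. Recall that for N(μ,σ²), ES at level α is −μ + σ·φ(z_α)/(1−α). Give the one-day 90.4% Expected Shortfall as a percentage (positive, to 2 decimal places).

ES = 2.12% × 1.774 = 3.761%.

3.76%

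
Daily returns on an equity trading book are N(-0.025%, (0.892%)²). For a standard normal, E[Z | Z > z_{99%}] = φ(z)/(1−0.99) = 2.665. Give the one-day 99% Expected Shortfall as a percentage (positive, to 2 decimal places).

2.40%

ES = −(-0.025%) + 0.892% × 2.665 = 2.402%.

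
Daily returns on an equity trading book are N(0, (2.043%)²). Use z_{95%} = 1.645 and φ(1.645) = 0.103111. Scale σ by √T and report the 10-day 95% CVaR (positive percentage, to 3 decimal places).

13.323%

σ_{10d} = 2.043% × √10 = 6.461%.
ES multiplier = φ(z)/(1−α) = 0.103111/0.05 = 2.062.
ES = 6.461% × 2.062 = 13.323%.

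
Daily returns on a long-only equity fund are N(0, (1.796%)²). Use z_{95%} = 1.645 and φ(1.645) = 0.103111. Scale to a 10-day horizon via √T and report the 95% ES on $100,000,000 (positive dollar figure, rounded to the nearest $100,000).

$11,700,000

σ_{10d} = 1.796% × √10 = 5.679%.
ES multiplier = φ(z)/(1−α) = 0.103111/0.05 = 2.062.
ES = 5.679% × 2.062 = 11.710%; on $100,000,000: $11,710,000.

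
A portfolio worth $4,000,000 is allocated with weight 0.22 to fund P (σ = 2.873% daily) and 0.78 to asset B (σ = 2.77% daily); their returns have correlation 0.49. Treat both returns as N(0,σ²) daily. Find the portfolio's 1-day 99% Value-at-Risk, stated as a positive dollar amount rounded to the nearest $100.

$235,500

σ_p² = 0.22²·2.873² + 0.78²·2.77² + 2·0.49·0.22·0.78·2.873·2.77 = 6.4060 (%²).
σ_p = √6.4060 = 2.531%.
At 99%, z = 2.326.
VaR = 2.326 × 2.531% = 5.887%; on $4,000,000 that is $235,480.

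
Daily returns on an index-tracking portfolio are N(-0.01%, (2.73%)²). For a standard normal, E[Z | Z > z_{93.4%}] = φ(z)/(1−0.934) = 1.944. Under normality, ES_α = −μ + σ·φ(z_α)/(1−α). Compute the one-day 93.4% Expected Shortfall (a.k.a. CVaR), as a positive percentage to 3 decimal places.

5.317%

ES = −(-0.01%) + 2.73% × 1.944 = 5.317%.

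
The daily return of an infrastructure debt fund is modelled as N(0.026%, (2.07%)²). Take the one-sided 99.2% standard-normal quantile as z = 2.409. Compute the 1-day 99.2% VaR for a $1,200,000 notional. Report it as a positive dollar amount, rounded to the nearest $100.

VaR = −μ + z·σ = −(0.026%) + 2.409 × 2.07% = 4.961%.
On $1,200,000: 0.04961 × $1,200,000 = $59,532.

$59,500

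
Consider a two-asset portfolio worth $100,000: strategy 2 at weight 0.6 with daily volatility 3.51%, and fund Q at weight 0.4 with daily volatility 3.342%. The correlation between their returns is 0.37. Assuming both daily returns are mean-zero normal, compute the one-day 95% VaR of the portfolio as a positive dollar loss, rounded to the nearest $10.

$4,740

σ_p² = 0.6²·3.51² + 0.4²·3.342² + 2·0.37·0.6·0.4·3.51·3.342 = 8.3056 (%²).
σ_p = √8.3056 = 2.882%.
At 95%, z = 1.645.
VaR = 1.645 × 2.882% = 4.741%; on $100,000 that is $4,741.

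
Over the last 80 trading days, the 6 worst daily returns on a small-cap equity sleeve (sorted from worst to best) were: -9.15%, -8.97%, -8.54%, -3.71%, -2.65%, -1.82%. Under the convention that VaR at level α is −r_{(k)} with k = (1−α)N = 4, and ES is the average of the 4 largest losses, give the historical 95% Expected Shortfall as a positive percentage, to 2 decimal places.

7.59%

The 4 worst returns sum to -30.37%.
ES = −(-30.37%) / 4 = 7.5925% ≈ 7.59%.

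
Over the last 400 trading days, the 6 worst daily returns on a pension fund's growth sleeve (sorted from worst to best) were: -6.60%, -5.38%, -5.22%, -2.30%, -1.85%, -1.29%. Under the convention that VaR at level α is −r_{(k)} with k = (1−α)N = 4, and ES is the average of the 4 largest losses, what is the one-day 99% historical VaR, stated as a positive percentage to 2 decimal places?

2.30%

k = 4; the 4th lowest return is -2.30%, so VaR = 2.30%.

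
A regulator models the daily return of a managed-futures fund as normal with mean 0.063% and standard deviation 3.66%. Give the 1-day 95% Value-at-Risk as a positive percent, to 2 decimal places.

5.96%

At 95% one-sided, z = 1.645.
VaR = −μ + z·σ = −(0.063%) + 1.645 × 3.66% = 5.958%.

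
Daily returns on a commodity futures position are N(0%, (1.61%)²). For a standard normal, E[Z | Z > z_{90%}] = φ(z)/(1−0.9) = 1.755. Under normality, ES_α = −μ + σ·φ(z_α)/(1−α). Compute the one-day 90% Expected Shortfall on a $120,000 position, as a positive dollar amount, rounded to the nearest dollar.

$3,391

ES = 1.61% × 1.755 = 2.826%.
On $120,000: 0.02826 × $120,000 = $3,391.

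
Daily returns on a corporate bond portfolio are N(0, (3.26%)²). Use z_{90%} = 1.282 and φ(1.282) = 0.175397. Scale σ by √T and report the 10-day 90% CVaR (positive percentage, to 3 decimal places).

σ_{10d} = 3.26% × √10 = 10.309%.
ES multiplier = φ(z)/(1−α) = 0.175397/0.1 = 1.754.
ES = 10.309% × 1.754 = 18.082%.

18.082%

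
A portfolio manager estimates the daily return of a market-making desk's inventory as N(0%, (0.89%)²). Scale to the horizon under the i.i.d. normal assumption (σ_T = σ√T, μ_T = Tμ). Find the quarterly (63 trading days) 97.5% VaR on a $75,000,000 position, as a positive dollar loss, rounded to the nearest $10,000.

At 97.5%, z = 1.960.
σ_{63d} = 0.89% × √63 = 7.064%.
VaR = 1.960 × 7.064% = 13.845%.
On $75,000,000: 0.13845 × $75,000,000 = $10,383,750.

$10,380,000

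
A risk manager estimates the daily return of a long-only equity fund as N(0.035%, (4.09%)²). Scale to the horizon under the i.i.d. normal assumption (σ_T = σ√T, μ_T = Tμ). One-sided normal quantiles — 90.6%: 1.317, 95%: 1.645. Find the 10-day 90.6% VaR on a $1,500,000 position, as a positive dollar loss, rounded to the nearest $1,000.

σ_{10d} = 4.09% × √10 = 12.934%; μ_{10d} = 10 × 0.035% = 0.350%.
VaR = −(0.350%) + 1.317 × 12.934% = 16.684%.
On $1,500,000: 0.16684 × $1,500,000 = $250,260.

$250,000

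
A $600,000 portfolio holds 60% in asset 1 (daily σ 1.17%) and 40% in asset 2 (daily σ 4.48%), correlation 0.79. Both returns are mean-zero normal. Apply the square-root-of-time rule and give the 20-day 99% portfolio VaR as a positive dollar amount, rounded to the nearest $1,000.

σ_p = √(0.6²·1.17² + 0.4²·4.48² + 2·0.79·0.6·0.4·1.17·4.48) = 2.386%.
σ_{20d} = 2.386% × √20 = 10.671%.
z(99%) = 2.326.
VaR = 2.326 × 10.671% = 24.821%; on $600,000 that is $148,926.

$149,000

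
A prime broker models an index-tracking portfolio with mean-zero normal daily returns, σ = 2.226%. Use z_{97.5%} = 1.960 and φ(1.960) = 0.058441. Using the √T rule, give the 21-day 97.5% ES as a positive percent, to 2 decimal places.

σ_{21d} = 2.226% × √21 = 10.201%.
ES multiplier = φ(z)/(1−α) = 0.058441/0.025 = 2.338.
ES = 10.201% × 2.338 = 23.850%.

23.85%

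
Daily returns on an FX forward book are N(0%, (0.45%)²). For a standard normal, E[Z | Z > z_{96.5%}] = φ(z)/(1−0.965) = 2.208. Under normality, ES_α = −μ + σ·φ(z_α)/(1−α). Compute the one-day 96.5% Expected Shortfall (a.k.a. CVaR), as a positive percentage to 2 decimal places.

0.99%

ES = 0.45% × 2.208 = 0.994%.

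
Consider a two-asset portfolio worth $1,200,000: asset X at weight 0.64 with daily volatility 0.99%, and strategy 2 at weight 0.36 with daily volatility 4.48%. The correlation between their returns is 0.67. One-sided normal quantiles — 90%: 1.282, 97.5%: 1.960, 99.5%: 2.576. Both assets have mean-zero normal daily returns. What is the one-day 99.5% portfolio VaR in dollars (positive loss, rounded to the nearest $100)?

$64,600

σ_p² = 0.64²·0.99² + 0.36²·4.48² + 2·0.67·0.64·0.36·0.99·4.48 = 4.3719 (%²).
σ_p = √4.3719 = 2.091%.
VaR = 2.576 × 2.091% = 5.386%; on $1,200,000 that is $64,632.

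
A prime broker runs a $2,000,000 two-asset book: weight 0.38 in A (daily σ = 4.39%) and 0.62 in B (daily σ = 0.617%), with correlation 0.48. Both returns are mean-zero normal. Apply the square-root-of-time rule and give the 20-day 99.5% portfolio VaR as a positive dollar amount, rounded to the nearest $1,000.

$434,000

σ_p = √(0.38²·4.39² + 0.62²·0.617² + 2·0.48·0.38·0.62·4.39·0.617) = 1.882%.
σ_{20d} = 1.882% × √20 = 8.417%.
z(99.5%) = 2.576.
VaR = 2.576 × 8.417% = 21.682%; on $2,000,000 that is $433,640.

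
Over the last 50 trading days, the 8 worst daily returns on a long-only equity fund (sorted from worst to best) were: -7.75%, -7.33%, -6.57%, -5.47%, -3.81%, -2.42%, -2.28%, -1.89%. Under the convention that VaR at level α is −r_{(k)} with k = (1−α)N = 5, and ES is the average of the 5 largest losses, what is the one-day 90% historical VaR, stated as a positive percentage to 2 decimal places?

k = 5; the 5th lowest return is -3.81%, so VaR = 3.81%.

3.81%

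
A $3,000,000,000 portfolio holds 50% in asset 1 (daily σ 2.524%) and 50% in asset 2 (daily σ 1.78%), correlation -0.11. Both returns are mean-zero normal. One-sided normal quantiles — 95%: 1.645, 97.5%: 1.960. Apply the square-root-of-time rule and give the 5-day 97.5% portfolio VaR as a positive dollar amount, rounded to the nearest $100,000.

$192,200,000

σ_p = √(0.5²·2.524² + 0.5²·1.78² + 2·-0.11·0.5·0.5·2.524·1.78) = 1.462%.
σ_{5d} = 1.462% × √5 = 3.269%.
VaR = 1.960 × 3.269% = 6.407%; on $3,000,000,000 that is $192,210,000.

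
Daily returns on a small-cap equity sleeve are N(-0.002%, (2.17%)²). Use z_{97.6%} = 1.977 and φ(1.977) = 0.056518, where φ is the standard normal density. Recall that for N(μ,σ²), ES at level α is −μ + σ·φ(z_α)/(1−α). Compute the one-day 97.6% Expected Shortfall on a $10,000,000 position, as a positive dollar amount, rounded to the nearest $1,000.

Tail multiplier: φ(z)/(1−α) = 0.056518 / 0.024 = 2.355.
ES = −(-0.002%) + 2.17% × 2.355 = 5.112%.
On $10,000,000: 0.05112 × $10,000,000 = $511,200.

$511,000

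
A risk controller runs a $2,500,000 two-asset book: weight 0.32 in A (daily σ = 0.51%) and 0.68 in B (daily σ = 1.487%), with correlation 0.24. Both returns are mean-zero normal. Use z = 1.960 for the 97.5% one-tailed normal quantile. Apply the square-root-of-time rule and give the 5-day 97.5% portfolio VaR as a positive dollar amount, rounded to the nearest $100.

$116,400

σ_p = √(0.32²·0.51² + 0.68²·1.487² + 2·0.24·0.32·0.68·0.51·1.487) = 1.062%.
σ_{5d} = 1.062% × √5 = 2.375%.
VaR = 1.960 × 2.375% = 4.655%; on $2,500,000 that is $116,375.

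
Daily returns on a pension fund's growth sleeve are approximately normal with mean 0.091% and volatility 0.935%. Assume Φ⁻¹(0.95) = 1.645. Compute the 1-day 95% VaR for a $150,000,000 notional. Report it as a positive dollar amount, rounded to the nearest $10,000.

VaR = −μ + z·σ = −(0.091%) + 1.645 × 0.935% = 1.447%.
On $150,000,000: 0.01447 × $150,000,000 = $2,170,500.

$2,170,000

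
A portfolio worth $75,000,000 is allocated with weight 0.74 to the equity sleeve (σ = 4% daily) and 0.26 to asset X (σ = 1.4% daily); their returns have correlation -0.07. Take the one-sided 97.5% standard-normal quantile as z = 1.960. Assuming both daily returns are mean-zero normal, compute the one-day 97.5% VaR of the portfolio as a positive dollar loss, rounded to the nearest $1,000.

σ_p² = 0.74²·4² + 0.26²·1.4² + 2·-0.07·0.74·0.26·4·1.4 = 8.7433 (%²).
σ_p = √8.7433 = 2.957%.
VaR = 1.960 × 2.957% = 5.796%; on $75,000,000 that is $4,347,000.

$4,347,000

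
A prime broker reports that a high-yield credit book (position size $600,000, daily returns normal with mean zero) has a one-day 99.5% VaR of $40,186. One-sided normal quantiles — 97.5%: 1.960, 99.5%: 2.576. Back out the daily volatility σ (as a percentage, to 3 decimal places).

2.600%

VaR as a fraction: $40,186 / $600,000 = 6.698%.
σ = VaR / z = 6.698% / 2.576 = 2.600%.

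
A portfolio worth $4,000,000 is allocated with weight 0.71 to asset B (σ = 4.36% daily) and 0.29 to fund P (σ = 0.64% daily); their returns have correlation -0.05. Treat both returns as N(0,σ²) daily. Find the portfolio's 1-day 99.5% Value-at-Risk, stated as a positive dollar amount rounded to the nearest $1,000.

$319,000

σ_p² = 0.71²·4.36² + 0.29²·0.64² + 2·-0.05·0.71·0.29·4.36·0.64 = 9.5597 (%²).
σ_p = √9.5597 = 3.092%.
At 99.5%, z = 2.576.
VaR = 2.576 × 3.092% = 7.965%; on $4,000,000 that is $318,600.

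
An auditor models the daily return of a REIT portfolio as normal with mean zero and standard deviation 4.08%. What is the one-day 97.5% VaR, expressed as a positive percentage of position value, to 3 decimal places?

7.997%

At 97.5% one-sided, z = 1.960.
VaR = z·σ = 1.960 × 4.08% = 7.997%.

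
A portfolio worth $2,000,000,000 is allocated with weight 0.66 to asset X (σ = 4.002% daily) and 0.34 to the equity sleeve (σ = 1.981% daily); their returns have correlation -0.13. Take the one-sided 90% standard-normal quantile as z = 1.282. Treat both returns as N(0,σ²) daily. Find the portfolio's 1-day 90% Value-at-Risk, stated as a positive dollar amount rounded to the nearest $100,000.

σ_p² = 0.66²·4.002² + 0.34²·1.981² + 2·-0.13·0.66·0.34·4.002·1.981 = 6.9677 (%²).
σ_p = √6.9677 = 2.640%.
VaR = 1.282 × 2.640% = 3.384%; on $2,000,000,000 that is $67,680,000.

$67,700,000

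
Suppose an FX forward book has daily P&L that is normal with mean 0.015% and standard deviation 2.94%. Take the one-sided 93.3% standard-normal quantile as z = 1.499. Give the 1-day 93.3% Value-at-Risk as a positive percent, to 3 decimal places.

VaR = −μ + z·σ = −(0.015%) + 1.499 × 2.94% = 4.392%.

4.392%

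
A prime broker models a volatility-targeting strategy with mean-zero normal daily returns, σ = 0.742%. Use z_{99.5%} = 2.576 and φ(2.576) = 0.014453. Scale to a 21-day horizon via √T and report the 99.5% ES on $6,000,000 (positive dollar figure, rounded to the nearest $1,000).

σ_{21d} = 0.742% × √21 = 3.400%.
ES multiplier = φ(z)/(1−α) = 0.014453/0.005 = 2.891.
ES = 3.400% × 2.891 = 9.829%; on $6,000,000: $589,740.

$590,000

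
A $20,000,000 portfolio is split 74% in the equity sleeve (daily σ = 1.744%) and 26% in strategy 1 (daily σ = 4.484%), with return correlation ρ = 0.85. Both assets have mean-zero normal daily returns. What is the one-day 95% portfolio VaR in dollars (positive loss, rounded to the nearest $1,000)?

σ_p² = 0.74²·1.744² + 0.26²·4.484² + 2·0.85·0.74·0.26·1.744·4.484 = 5.5825 (%²).
σ_p = √5.5825 = 2.363%.
At 95%, z = 1.645.
VaR = 1.645 × 2.363% = 3.887%; on $20,000,000 that is $777,400.

$777,000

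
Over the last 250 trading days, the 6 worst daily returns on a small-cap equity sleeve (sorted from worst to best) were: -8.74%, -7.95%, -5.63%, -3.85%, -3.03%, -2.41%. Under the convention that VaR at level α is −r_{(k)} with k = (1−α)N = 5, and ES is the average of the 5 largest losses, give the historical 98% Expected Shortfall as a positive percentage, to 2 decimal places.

5.84%

The 5 worst returns sum to -29.20%.
ES = −(-29.20%) / 5 = 5.84%.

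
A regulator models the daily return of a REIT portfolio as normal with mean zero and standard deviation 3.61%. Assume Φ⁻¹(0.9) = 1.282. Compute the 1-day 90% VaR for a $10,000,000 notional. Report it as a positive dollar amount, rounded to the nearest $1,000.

$463,000

VaR = z·σ = 1.282 × 3.61% = 4.628%.
On $10,000,000: 0.04628 × $10,000,000 = $462,800.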